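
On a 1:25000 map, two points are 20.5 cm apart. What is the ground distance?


ground = 20.5 cm * 25000 / 100 = 5125.0 m = 5.125 km

5.125 km


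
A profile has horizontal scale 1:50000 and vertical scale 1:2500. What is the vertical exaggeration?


VE = horizontal_scale / vertical_scale = 50000 / 2500 = 20.0

20.0x


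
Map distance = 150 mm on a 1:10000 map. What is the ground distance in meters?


ground = 150 mm * 10000 / 1000 = 1500.0 m

1500.0 m


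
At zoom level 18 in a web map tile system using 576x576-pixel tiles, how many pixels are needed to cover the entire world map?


tiles per axis = 2^18 = 262144
total tiles = 262144^2 = 68719476736
pixels per axis = 262144 * 576 = 150994944
total pixels = 150994944^2 = 22799473113563136

22799473113563136 pixels


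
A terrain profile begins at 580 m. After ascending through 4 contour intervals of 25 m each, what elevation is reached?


elevation = 580 + 4 * 25 = 680 m

680 m


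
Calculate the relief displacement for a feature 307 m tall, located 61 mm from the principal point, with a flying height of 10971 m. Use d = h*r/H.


d = h * r / H = 307 * 61 / 10971 = 1.71 mm

1.71 mm


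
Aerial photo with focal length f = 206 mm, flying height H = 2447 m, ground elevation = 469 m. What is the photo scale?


scale = f / (H - h) = 206 mm / 1978 m = 206 / 1978000 = 1:9602

1:9602


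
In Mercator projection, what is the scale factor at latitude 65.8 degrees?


SF = 1 / cos(65.8) = 1 / 0.409923 = 2.439

2.439


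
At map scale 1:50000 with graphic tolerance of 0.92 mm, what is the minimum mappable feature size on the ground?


ground = 0.92 mm * 50000 / 1000 = 46.0 m

46.0 m


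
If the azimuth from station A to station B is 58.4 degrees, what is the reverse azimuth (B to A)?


back azimuth = (58.4 + 180) mod 360 = 238.4 degrees

238.4 degrees


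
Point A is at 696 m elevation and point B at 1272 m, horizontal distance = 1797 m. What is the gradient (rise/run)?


gradient = (1272 - 696) / 1797 = 576 / 1797 = 0.3205

0.3205


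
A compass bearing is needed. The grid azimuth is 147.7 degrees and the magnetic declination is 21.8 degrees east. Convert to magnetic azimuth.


magnetic azimuth = grid azimuth - declination (east +ve)
mag_az = 147.7 - 21.8 = 125.9 degrees

125.9 degrees


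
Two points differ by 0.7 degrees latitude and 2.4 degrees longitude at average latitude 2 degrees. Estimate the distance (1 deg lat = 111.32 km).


dlat_km = 0.7 * 111.32 = 77.924
dlon_km = 2.4 * 111.32 * cos(2) ≈ 267.005
dist = sqrt(77.924^2 + 267.005^2) ≈ 278.1 km

278.1 km


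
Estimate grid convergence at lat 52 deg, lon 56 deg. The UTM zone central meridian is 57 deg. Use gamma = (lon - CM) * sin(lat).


gamma = (56 - 57) * sin(52) = -1 * 0.788011 = -0.788 degrees

-0.788 degrees


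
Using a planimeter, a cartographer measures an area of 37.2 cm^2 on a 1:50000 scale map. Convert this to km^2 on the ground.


ground_area = 37.2 * (50000/100)^2 = 9300000.0 m^2 = 9.3 km^2

9.3 km^2


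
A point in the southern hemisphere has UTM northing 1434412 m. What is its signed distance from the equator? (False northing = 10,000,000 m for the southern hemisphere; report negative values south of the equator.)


For southern: actual = 1434412 - 10000000 = -8565588 m

-8565588 m


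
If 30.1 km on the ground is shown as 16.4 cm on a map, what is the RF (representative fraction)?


ground = 30.1 km = 3010000 cm; RF denominator = ground / map = 3010000 / 16.4 ≈ 183537; RF = 1:183537

1:183537


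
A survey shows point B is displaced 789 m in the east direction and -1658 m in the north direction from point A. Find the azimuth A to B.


az = atan2(789, -1658) = 154.6 deg
adjusted to 0-360: 154.6 degrees

154.6 degrees


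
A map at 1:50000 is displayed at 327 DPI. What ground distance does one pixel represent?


pixel_cm = 2.54 / 327 ≈ 0.007768 cm
ground = pixel_cm * 50000 / 100 = 2.54 * 50000 / (327 * 100) = 127000 / 32700 ≈ 3.88 m

3.88 m


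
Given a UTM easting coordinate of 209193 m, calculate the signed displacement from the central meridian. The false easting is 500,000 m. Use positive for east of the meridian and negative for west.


displacement = 209193 - 500000 = -290807 m

-290807 m


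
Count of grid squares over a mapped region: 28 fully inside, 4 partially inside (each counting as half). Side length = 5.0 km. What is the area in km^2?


effective squares = 28 + 4 * 0.5 = 30.0
area = 30.0 * 25.0 = 750.0 km^2

750.0 km^2


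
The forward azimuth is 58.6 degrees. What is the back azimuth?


back azimuth = (58.6 + 180) mod 360 = 238.6 degrees

238.6 degrees


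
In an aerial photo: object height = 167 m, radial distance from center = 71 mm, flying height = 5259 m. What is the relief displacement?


d = h * r / H = 167 * 71 / 5259 = 2.25 mm

2.25 mm


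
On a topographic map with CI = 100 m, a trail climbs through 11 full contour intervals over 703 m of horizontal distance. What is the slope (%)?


elevation change = 11 * 100 = 1100 m
slope = 1100 / 703 * 100 = 156.5%

156.5%


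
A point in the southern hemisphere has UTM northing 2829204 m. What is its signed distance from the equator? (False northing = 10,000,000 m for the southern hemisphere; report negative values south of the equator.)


For southern: actual = 2829204 - 10000000 = -7170796 m

-7170796 m


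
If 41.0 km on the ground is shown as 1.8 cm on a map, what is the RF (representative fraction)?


ground = 41.0 km = 4100000 cm; RF denominator = ground / map = 4100000 / 1.8 ≈ 2277778; RF = 1:2277778

1:2277778


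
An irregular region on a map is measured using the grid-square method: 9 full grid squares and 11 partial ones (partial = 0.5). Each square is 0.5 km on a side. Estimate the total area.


effective squares = 9 + 11 * 0.5 = 14.5
area = 14.5 * 0.25 = 3.625 km^2

3.625 km^2


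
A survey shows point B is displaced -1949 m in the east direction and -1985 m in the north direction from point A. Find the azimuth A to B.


az = atan2(-1949, -1985) = -135.5 deg
adjusted to 0-360: 224.5 degrees

224.5 degrees


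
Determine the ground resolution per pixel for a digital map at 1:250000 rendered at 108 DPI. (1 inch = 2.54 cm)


pixel_cm = 2.54 / 108 ≈ 0.023519 cm
ground = pixel_cm * 250000 / 100 = 2.54 * 250000 / (108 * 100) = 635000 / 10800 ≈ 58.8 m

58.8 m


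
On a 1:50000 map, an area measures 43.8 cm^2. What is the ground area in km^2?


ground_area = 43.8 * (50000/100)^2 = 10950000.0 m^2 = 10.95 km^2

10.95 km^2


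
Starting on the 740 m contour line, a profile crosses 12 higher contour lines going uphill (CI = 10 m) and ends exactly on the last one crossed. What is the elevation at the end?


elevation = 740 + 12 * 10 = 860 m

860 m


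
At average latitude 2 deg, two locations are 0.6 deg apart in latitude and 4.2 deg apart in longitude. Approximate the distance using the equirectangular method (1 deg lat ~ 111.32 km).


dlat_km = 0.6 * 111.32 = 66.792
dlon_km = 4.2 * 111.32 * cos(2) ≈ 467.259
dist = sqrt(66.792^2 + 467.259^2) ≈ 472.0 km

472.0 km


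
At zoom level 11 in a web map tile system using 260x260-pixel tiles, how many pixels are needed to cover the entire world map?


tiles per axis = 2^11 = 2048
total tiles = 2048^2 = 4194304
pixels per axis = 2048 * 260 = 532480
total pixels = 532480^2 = 283534950400

283534950400 pixels


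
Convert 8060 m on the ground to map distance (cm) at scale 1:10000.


map_cm = 8060 * 100 / 10000 = 80.6 cm

80.6 cm


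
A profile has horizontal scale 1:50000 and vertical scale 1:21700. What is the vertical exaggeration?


VE = horizontal_scale / vertical_scale = 50000 / 21700 ≈ 2.3

2.3x


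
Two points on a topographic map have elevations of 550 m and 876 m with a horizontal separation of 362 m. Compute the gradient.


gradient = (876 - 550) / 362 = 326 / 362 = 0.9006

0.9006


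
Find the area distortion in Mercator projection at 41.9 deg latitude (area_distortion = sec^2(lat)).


area_distortion = 1/cos^2(41.9) = 1.805

1.805


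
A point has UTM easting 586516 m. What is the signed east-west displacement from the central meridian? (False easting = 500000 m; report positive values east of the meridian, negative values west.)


displacement = 586516 - 500000 = 86516 m

86516 m


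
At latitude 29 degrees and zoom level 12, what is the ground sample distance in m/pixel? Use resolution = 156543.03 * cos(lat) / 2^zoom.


res = 156543.03 * cos(29) / 2^12 = 156543.03 * 0.87461971 / 4096 = 33.43 m/pixel

33.43 m/pixel


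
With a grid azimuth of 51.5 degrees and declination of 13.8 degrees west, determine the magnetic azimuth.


magnetic azimuth = grid azimuth - declination (east +ve)
mag_az = 51.5 - -13.8 = 65.3 degrees

65.3 degrees


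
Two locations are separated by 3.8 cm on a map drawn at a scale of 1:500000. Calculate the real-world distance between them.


ground = 3.8 cm * 500000 / 100 = 19000.0 m = 19.0 km

19.0 km


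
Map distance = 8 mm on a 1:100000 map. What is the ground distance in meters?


ground = 8 mm * 100000 / 1000 = 800.0 m

800.0 m


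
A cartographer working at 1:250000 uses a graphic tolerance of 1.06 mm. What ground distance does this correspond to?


ground = 1.06 mm * 250000 / 1000 = 265.0 m

265.0 m


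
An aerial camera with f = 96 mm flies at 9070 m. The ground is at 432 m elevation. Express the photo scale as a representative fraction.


scale = f / (H - h) = 96 mm / 8638 m = 96 / 8638000 = 1:89979

1:89979


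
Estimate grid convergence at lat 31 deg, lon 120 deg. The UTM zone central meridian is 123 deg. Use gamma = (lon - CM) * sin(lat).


gamma = (120 - 123) * sin(31) = -3 * 0.515038 = -1.545 degrees

-1.545 degrees


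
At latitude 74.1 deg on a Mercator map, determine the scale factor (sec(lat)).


SF = 1 / cos(74.1) = 1 / 0.273959 = 3.65

3.65


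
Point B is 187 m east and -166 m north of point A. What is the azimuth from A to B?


az = atan2(187, -166) = 131.6 deg
adjusted to 0-360: 131.6 degrees

131.6 degrees


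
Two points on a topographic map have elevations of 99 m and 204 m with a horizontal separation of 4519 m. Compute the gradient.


gradient = (204 - 99) / 4519 = 105 / 4519 = 0.0232

0.0232


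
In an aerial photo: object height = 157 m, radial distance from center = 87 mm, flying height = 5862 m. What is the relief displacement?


d = h * r / H = 157 * 87 / 5862 = 2.33 mm

2.33 mm


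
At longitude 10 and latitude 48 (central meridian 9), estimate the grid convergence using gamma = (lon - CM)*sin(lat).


gamma = (10 - 9) * sin(48) = 1 * 0.743145 = 0.743 degrees

0.743 degrees


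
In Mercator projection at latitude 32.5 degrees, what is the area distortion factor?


area_distortion = 1/cos^2(32.5) = 1.406

1.406


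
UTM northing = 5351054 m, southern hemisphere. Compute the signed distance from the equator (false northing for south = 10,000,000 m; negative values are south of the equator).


For southern: actual = 5351054 - 10000000 = -4648946 m

-4648946 m


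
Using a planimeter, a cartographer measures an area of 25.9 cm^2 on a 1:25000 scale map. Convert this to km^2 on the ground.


ground_area = 25.9 * (25000/100)^2 = 1618750.0 m^2 = 1.61875 km^2 ≈ 1.619 km^2

1.619 km^2


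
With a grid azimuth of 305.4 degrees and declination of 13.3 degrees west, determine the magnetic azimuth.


magnetic azimuth = grid azimuth - declination (east +ve)
mag_az = 305.4 - -13.3 = 318.7 degrees

318.7 degrees


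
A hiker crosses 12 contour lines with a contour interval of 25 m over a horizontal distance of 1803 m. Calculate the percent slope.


elevation change = 12 * 25 = 300 m
slope = 300 / 1803 * 100 = 16.6%

16.6%


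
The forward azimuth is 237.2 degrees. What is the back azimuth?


back azimuth = (237.2 + 180) mod 360 = 57.2 degrees

57.2 degrees


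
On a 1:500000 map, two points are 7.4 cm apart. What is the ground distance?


ground = 7.4 cm * 500000 / 100 = 37000.0 m = 37.0 km

37.0 km


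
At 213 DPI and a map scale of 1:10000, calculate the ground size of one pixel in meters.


pixel_cm = 2.54 / 213 ≈ 0.011925 cm
ground = pixel_cm * 10000 / 100 = 2.54 * 10000 / (213 * 100) = 25400 / 21300 ≈ 1.19 m

1.19 m


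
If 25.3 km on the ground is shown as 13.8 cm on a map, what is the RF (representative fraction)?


ground = 25.3 km = 2530000 cm; RF denominator = ground / map = 2530000 / 13.8 ≈ 183333; RF = 1:183333

1:183333


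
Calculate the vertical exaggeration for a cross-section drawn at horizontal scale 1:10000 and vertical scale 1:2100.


VE = horizontal_scale / vertical_scale = 10000 / 2100 ≈ 4.8

4.8x


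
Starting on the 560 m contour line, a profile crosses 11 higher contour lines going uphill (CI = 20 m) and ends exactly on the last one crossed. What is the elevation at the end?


elevation = 560 + 11 * 20 = 780 m

780 m


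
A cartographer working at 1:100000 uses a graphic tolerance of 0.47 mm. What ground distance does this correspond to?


ground = 0.47 mm * 100000 / 1000 = 47.0 m

47.0 m


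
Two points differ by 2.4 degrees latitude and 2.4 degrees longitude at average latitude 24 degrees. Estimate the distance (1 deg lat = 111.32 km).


dlat_km = 2.4 * 111.32 = 267.168
dlon_km = 2.4 * 111.32 * cos(24) ≈ 244.07
dist = sqrt(267.168^2 + 244.07^2) ≈ 361.9 km

361.9 km


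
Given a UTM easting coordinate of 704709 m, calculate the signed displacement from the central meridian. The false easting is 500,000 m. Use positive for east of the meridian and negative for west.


displacement = 704709 - 500000 = 204709 m

204709 m


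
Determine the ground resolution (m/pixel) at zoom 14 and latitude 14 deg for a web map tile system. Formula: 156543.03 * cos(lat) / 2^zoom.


res = 156543.03 * cos(14) / 2^14 = 156543.03 * 0.97029573 / 16384 = 9.27 m/pixel

9.27 m/pixel


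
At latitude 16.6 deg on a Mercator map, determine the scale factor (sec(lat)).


SF = 1 / cos(16.6) = 1 / 0.958323 = 1.043

1.043


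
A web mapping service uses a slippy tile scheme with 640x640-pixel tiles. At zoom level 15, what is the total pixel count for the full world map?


tiles per axis = 2^15 = 32768
total tiles = 32768^2 = 1073741824
pixels per axis = 32768 * 640 = 20971520
total pixels = 20971520^2 = 439804651110400

439804651110400 pixels


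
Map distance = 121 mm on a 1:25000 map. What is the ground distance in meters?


ground = 121 mm * 25000 / 1000 = 3025.0 m

3025.0 m


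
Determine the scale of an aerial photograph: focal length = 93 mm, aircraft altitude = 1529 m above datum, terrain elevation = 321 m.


scale = f / (H - h) = 93 mm / 1208 m = 93 / 1208000 = 1:12989

1:12989


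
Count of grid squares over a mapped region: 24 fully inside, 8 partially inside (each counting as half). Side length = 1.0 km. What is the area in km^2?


effective squares = 24 + 8 * 0.5 = 28.0
area = 28.0 * 1.0 = 28.0 km^2

28.0 km^2


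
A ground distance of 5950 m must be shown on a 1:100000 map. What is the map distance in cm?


map_cm = 5950 * 100 / 100000 = 5.95 cm

5.95 cm


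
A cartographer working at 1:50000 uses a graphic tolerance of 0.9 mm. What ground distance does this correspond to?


ground = 0.9 mm * 50000 / 1000 = 45.0 m

45.0 m


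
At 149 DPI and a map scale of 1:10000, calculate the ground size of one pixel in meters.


pixel_cm = 2.54 / 149 ≈ 0.017047 cm
ground = pixel_cm * 10000 / 100 = 2.54 * 10000 / (149 * 100) = 25400 / 14900 ≈ 1.7 m

1.7 m


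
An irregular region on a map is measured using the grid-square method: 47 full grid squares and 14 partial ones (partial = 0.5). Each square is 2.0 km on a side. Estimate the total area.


effective squares = 47 + 14 * 0.5 = 54.0
area = 54.0 * 4.0 = 216.0 km^2

216.0 km^2


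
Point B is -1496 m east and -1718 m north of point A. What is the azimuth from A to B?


az = atan2(-1496, -1718) = -139.0 deg
adjusted to 0-360: 221.0 degrees

221.0 degrees


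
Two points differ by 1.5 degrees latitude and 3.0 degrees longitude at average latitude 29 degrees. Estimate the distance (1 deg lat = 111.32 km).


dlat_km = 1.5 * 111.32 = 166.98
dlon_km = 3.0 * 111.32 * cos(29) ≈ 292.088
dist = sqrt(166.98^2 + 292.088^2) ≈ 336.4 km

336.4 km


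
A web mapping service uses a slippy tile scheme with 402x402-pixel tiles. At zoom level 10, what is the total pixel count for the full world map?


tiles per axis = 2^10 = 1024
total tiles = 1024^2 = 1048576
pixels per axis = 1024 * 402 = 411648
total pixels = 411648^2 = 169454075904

169454075904 pixels


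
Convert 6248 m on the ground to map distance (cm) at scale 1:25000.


map_cm = 6248 * 100 / 25000 = 24.992 cm ≈ 24.99 cm

24.99 cm


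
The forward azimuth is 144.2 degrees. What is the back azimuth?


back azimuth = (144.2 + 180) mod 360 = 324.2 degrees

324.2 degrees


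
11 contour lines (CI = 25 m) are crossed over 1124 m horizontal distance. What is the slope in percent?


elevation change = 11 * 25 = 275 m
slope = 275 / 1124 * 100 = 24.5%

24.5%


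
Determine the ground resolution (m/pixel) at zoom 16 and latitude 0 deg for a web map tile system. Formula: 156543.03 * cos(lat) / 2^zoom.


res = 156543.03 * cos(0) / 2^16 = 156543.03 * 1.0 / 65536 = 2.39 m/pixel

2.39 m/pixel


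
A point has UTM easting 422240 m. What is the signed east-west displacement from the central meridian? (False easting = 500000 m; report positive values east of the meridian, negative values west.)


displacement = 422240 - 500000 = -77760 m

-77760 m


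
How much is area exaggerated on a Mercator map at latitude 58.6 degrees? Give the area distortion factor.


area_distortion = 1/cos^2(58.6) = 3.684

3.684


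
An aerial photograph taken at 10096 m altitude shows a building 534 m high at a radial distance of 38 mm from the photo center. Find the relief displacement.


d = h * r / H = 534 * 38 / 10096 = 2.01 mm

2.01 mm


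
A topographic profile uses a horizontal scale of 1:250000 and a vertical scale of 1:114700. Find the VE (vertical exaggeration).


VE = horizontal_scale / vertical_scale = 250000 / 114700 ≈ 2.2

2.2x


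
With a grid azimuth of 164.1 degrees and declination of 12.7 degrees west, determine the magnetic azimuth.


magnetic azimuth = grid azimuth - declination (east +ve)
mag_az = 164.1 - -12.7 = 176.8 degrees

176.8 degrees


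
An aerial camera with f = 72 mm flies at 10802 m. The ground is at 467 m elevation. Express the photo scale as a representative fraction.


scale = f / (H - h) = 72 mm / 10335 m = 72 / 10335000 = 1:143542

1:143542


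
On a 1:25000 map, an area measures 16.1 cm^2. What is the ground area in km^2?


ground_area = 16.1 * (25000/100)^2 = 1006250.0 m^2 = 1.00625 km^2 ≈ 1.006 km^2

1.006 km^2


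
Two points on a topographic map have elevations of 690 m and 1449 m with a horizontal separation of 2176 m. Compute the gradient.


gradient = (1449 - 690) / 2176 = 759 / 2176 = 0.3488

0.3488


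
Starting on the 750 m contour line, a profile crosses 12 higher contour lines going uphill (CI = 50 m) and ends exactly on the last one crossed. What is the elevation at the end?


elevation = 750 + 12 * 50 = 1350 m

1350 m


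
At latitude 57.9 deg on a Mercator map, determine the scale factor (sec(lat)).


SF = 1 / cos(57.9) = 1 / 0.531399 = 1.882

1.882


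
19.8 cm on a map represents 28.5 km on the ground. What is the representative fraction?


ground = 28.5 km = 2850000 cm; RF denominator = ground / map = 2850000 / 19.8 ≈ 143939; RF = 1:143939

1:143939


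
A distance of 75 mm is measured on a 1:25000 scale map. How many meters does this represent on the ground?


ground = 75 mm * 25000 / 1000 = 1875.0 m

1875.0 m


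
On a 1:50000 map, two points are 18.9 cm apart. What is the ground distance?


ground = 18.9 cm * 50000 / 100 = 9450.0 m = 9.45 km

9.45 km


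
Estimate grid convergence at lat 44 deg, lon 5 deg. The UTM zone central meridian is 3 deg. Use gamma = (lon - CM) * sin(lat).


gamma = (5 - 3) * sin(44) = 2 * 0.694658 = 1.389 degrees

1.389 degrees


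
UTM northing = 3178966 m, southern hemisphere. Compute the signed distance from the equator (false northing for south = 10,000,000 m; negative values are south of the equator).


For southern: actual = 3178966 - 10000000 = -6821034 m

-6821034 m


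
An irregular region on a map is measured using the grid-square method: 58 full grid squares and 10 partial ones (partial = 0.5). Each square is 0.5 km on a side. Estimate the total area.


effective squares = 58 + 10 * 0.5 = 63.0
area = 63.0 * 0.25 = 15.75 km^2

15.75 km^2


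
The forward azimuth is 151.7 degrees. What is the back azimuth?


back azimuth = (151.7 + 180) mod 360 = 331.7 degrees

331.7 degrees


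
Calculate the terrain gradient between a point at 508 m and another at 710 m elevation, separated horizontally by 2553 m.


gradient = (710 - 508) / 2553 = 202 / 2553 = 0.0791

0.0791


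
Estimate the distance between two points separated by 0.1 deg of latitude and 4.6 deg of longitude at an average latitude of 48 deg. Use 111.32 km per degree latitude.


dlat_km = 0.1 * 111.32 = 11.132
dlon_km = 4.6 * 111.32 * cos(48) ≈ 342.643
dist = sqrt(11.132^2 + 342.643^2) ≈ 342.8 km

342.8 km


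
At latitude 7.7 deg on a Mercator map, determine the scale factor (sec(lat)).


SF = 1 / cos(7.7) = 1 / 0.990983 = 1.009

1.009


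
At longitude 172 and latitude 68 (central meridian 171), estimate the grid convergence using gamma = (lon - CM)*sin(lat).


gamma = (172 - 171) * sin(68) = 1 * 0.927184 = 0.927 degrees

0.927 degrees


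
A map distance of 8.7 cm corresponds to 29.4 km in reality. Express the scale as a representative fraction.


ground = 29.4 km = 2940000 cm; RF denominator = ground / map = 2940000 / 8.7 ≈ 337931; RF = 1:337931

1:337931


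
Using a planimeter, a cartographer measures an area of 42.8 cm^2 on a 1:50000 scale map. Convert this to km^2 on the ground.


ground_area = 42.8 * (50000/100)^2 = 10700000.0 m^2 = 10.7 km^2

10.7 km^2


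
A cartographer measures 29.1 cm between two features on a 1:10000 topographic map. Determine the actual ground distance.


ground = 29.1 cm * 10000 / 100 = 2910.0 m = 2.91 km

2.91 km


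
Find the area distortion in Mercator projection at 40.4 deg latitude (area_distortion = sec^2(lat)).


area_distortion = 1/cos^2(40.4) = 1.724

1.724


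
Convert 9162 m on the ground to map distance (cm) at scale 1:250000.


map_cm = 9162 * 100 / 250000 = 3.6648 cm ≈ 3.66 cm

3.66 cm


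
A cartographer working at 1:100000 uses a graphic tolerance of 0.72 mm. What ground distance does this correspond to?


ground = 0.72 mm * 100000 / 1000 = 72.0 m

72.0 m


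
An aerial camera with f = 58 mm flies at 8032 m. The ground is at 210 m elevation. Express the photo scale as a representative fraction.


scale = f / (H - h) = 58 mm / 7822 m = 58 / 7822000 = 1:134862

1:134862


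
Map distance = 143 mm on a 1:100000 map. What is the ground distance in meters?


ground = 143 mm * 100000 / 1000 = 14300.0 m

14300.0 m


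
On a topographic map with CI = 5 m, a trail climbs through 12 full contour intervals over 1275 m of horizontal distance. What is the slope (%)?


elevation change = 12 * 5 = 60 m
slope = 60 / 1275 * 100 = 4.7%

4.7%


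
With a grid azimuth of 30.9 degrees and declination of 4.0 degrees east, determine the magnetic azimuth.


magnetic azimuth = grid azimuth - declination (east +ve)
mag_az = 30.9 - 4.0 = 26.9 degrees

26.9 degrees


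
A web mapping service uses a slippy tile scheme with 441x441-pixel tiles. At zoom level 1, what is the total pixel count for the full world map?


tiles per axis = 2^1 = 2
total tiles = 2^2 = 4
pixels per axis = 2 * 441 = 882
total pixels = 882^2 = 777924

777924 pixels


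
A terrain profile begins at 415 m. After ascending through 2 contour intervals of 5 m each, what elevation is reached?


elevation = 415 + 2 * 5 = 425 m

425 m


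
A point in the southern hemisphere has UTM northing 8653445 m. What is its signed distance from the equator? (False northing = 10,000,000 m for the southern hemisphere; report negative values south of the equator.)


For southern: actual = 8653445 - 10000000 = -1346555 m

-1346555 m


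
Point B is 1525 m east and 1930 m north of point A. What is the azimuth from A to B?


az = atan2(1525, 1930) = 38.3 deg
adjusted to 0-360: 38.3 degrees

38.3 degrees


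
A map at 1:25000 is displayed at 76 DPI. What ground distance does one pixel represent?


pixel_cm = 2.54 / 76 ≈ 0.033421 cm
ground = pixel_cm * 25000 / 100 = 2.54 * 25000 / (76 * 100) = 63500 / 7600 ≈ 8.36 m

8.36 m


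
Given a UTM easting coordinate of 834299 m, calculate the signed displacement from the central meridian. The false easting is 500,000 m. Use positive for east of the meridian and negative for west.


displacement = 834299 - 500000 = 334299 m

334299 m


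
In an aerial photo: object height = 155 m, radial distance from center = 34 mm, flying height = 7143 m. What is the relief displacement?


d = h * r / H = 155 * 34 / 7143 = 0.74 mm

0.74 mm


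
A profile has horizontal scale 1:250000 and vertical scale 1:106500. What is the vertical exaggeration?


VE = horizontal_scale / vertical_scale = 250000 / 106500 ≈ 2.3

2.3x


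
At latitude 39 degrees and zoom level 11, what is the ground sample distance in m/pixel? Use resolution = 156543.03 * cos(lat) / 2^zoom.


res = 156543.03 * cos(39) / 2^11 = 156543.03 * 0.77714596 / 2048 = 59.4 m/pixel

59.4 m/pixel


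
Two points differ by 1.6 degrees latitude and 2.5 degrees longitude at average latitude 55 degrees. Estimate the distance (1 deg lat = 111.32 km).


dlat_km = 1.6 * 111.32 = 178.112
dlon_km = 2.5 * 111.32 * cos(55) ≈ 159.626
dist = sqrt(178.112^2 + 159.626^2) ≈ 239.2 km

239.2 km


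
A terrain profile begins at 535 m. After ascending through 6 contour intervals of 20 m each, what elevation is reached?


elevation = 535 + 6 * 20 = 655 m

655 m


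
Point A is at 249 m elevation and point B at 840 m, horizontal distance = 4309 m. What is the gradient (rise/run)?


gradient = (840 - 249) / 4309 = 591 / 4309 = 0.1372

0.1372


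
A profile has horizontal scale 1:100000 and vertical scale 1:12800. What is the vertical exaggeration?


VE = horizontal_scale / vertical_scale = 100000 / 12800 = 7.8125 ≈ 7.8

7.8x


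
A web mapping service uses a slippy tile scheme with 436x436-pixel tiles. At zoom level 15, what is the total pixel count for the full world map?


tiles per axis = 2^15 = 32768
total tiles = 32768^2 = 1073741824
pixels per axis = 32768 * 436 = 14286848
total pixels = 14286848^2 = 204114025775104

204114025775104 pixels


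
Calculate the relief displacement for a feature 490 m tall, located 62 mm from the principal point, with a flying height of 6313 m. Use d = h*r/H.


d = h * r / H = 490 * 62 / 6313 = 4.81 mm

4.81 mm


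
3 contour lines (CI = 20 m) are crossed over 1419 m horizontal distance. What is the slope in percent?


elevation change = 3 * 20 = 60 m
slope = 60 / 1419 * 100 = 4.2%

4.2%


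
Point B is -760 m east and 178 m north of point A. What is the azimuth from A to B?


az = atan2(-760, 178) = -76.8 deg
adjusted to 0-360: 283.2 degrees

283.2 degrees


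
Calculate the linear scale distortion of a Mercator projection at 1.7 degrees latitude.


SF = 1 / cos(1.7) = 1 / 0.99956 = 1.0

1.0


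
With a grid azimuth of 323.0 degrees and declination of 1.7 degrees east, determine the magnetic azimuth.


magnetic azimuth = grid azimuth - declination (east +ve)
mag_az = 323.0 - 1.7 = 321.3 degrees

321.3 degrees


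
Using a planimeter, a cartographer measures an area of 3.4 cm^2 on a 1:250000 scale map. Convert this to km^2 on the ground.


ground_area = 3.4 * (250000/100)^2 = 21250000.0 m^2 = 21.25 km^2

21.25 km^2


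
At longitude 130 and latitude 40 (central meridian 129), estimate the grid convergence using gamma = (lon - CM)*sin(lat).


gamma = (130 - 129) * sin(40) = 1 * 0.642788 = 0.643 degrees

0.643 degrees


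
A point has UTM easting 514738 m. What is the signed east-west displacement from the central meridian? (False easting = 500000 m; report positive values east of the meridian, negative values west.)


displacement = 514738 - 500000 = 14738 m

14738 m


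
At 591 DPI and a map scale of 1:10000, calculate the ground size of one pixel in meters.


pixel_cm = 2.54 / 591 ≈ 0.004298 cm
ground = pixel_cm * 10000 / 100 = 2.54 * 10000 / (591 * 100) = 25400 / 59100 ≈ 0.43 m

0.43 m


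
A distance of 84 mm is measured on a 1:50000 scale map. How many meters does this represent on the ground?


ground = 84 mm * 50000 / 1000 = 4200.0 m

4200.0 m


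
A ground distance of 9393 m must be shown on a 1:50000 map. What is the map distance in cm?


map_cm = 9393 * 100 / 50000 = 18.786 cm ≈ 18.79 cm

18.79 cm


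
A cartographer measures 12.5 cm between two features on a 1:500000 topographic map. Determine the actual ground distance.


ground = 12.5 cm * 500000 / 100 = 62500.0 m = 62.5 km

62.5 km


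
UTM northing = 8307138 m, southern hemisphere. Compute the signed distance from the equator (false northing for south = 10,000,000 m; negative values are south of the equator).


For southern: actual = 8307138 - 10000000 = -1692862 m

-1692862 m


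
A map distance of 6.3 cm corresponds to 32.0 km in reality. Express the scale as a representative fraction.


ground = 32.0 km = 3200000 cm; RF denominator = ground / map = 3200000 / 6.3 ≈ 507937; RF = 1:507937

1:507937


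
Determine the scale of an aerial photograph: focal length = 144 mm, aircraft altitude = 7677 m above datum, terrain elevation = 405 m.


scale = f / (H - h) = 144 mm / 7272 m = 144 / 7272000 = 1:50500

1:50500


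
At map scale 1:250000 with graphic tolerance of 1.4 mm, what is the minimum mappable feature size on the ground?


ground = 1.4 mm * 250000 / 1000 = 350.0 m

350.0 m


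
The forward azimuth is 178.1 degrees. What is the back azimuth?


back azimuth = (178.1 + 180) mod 360 = 358.1 degrees

358.1 degrees


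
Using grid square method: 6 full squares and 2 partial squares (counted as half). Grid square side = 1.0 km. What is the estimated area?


effective squares = 6 + 2 * 0.5 = 7.0
area = 7.0 * 1.0 = 7.0 km^2

7.0 km^2


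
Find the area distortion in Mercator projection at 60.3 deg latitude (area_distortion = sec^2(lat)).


area_distortion = 1/cos^2(60.3) = 4.074

4.074


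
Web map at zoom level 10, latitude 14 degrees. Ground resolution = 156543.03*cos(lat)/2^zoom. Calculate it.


res = 156543.03 * cos(14) / 2^10 = 156543.03 * 0.97029573 / 1024 = 148.33 m/pixel

148.33 m/pixel


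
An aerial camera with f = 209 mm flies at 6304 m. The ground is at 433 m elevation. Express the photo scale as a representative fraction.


scale = f / (H - h) = 209 mm / 5871 m = 209 / 5871000 = 1:28091

1:28091


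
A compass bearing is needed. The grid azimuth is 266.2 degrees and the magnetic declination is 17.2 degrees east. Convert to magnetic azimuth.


magnetic azimuth = grid azimuth - declination (east +ve)
mag_az = 266.2 - 17.2 = 249.0 degrees

249.0 degrees


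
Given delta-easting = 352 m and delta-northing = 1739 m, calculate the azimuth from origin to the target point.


az = atan2(352, 1739) = 11.4 deg
adjusted to 0-360: 11.4 degrees

11.4 degrees


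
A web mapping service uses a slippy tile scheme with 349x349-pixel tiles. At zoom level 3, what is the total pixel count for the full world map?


tiles per axis = 2^3 = 8
total tiles = 8^2 = 64
pixels per axis = 8 * 349 = 2792
total pixels = 2792^2 = 7795264

7795264 pixels


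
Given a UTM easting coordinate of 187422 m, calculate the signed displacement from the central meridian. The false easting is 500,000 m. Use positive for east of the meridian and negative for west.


displacement = 187422 - 500000 = -312578 m

-312578 m


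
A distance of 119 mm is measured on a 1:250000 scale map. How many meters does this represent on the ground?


ground = 119 mm * 250000 / 1000 = 29750.0 m

29750.0 m


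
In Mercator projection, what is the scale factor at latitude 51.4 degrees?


SF = 1 / cos(51.4) = 1 / 0.62388 = 1.603

1.603


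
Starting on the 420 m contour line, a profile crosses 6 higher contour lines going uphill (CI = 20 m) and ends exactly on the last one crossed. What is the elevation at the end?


elevation = 420 + 6 * 20 = 540 m

540 m


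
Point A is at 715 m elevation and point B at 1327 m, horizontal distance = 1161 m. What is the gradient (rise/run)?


gradient = (1327 - 715) / 1161 = 612 / 1161 = 0.5271

0.5271


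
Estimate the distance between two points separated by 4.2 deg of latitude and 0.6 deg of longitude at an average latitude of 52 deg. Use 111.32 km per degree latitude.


dlat_km = 4.2 * 111.32 = 467.544
dlon_km = 0.6 * 111.32 * cos(52) ≈ 41.121
dist = sqrt(467.544^2 + 41.121^2) ≈ 469.3 km

469.3 km


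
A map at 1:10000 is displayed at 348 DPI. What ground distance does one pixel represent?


pixel_cm = 2.54 / 348 ≈ 0.007299 cm
ground = pixel_cm * 10000 / 100 = 2.54 * 10000 / (348 * 100) = 25400 / 34800 ≈ 0.73 m

0.73 m


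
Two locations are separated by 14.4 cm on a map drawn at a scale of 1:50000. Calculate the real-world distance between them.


ground = 14.4 cm * 50000 / 100 = 7200.0 m = 7.2 km

7.2 km


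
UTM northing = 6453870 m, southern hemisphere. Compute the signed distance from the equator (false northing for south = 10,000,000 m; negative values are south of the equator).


For southern: actual = 6453870 - 10000000 = -3546130 m

-3546130 m


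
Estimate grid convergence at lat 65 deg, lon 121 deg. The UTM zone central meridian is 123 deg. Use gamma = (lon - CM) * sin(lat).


gamma = (121 - 123) * sin(65) = -2 * 0.906308 = -1.813 degrees

-1.813 degrees


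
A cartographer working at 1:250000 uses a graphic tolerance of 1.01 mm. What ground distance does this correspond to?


ground = 1.01 mm * 250000 / 1000 = 252.5 m

252.5 m


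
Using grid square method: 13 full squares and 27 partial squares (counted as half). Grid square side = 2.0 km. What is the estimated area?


effective squares = 13 + 27 * 0.5 = 26.5
area = 26.5 * 4.0 = 106.0 km^2

106.0 km^2


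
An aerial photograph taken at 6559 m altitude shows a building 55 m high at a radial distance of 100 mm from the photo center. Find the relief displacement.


d = h * r / H = 55 * 100 / 6559 = 0.84 mm

0.84 mm


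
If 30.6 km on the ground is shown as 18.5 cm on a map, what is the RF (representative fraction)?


ground = 30.6 km = 3060000 cm; RF denominator = ground / map = 3060000 / 18.5 ≈ 165405; RF = 1:165405

1:165405


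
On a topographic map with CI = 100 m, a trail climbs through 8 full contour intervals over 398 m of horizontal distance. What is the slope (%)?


elevation change = 8 * 100 = 800 m
slope = 800 / 398 * 100 = 201.0%

201.0%


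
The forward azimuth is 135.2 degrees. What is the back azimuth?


back azimuth = (135.2 + 180) mod 360 = 315.2 degrees

315.2 degrees


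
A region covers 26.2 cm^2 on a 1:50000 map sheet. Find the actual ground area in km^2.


ground_area = 26.2 * (50000/100)^2 = 6550000.0 m^2 = 6.55 km^2

6.55 km^2


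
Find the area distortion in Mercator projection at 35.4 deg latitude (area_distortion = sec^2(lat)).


area_distortion = 1/cos^2(35.4) = 1.505

1.505


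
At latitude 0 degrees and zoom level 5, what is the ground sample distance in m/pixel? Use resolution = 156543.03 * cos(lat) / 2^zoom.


res = 156543.03 * cos(0) / 2^5 = 156543.03 * 1.0 / 32 = 4891.97 m/pixel

4891.97 m/pixel


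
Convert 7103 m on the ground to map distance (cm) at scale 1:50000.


map_cm = 7103 * 100 / 50000 = 14.206 cm ≈ 14.21 cm

14.21 cm


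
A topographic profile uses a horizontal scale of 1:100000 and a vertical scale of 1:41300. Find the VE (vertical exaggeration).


VE = horizontal_scale / vertical_scale = 100000 / 41300 ≈ 2.4

2.4x


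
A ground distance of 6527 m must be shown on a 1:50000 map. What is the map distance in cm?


map_cm = 6527 * 100 / 50000 = 13.054 cm ≈ 13.05 cm

13.05 cm


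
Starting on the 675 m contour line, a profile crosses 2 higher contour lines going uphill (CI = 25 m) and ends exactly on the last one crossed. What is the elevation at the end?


elevation = 675 + 2 * 25 = 725 m

725 m


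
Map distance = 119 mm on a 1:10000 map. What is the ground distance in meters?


ground = 119 mm * 10000 / 1000 = 1190.0 m

1190.0 m


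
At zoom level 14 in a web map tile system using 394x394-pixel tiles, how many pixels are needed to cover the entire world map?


tiles per axis = 2^14 = 16384
total tiles = 16384^2 = 268435456
pixels per axis = 16384 * 394 = 6455296
total pixels = 6455296^2 = 41670846447616

41670846447616 pixels


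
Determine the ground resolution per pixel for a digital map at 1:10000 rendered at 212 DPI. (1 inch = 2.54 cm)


pixel_cm = 2.54 / 212 ≈ 0.011981 cm
ground = pixel_cm * 10000 / 100 = 2.54 * 10000 / (212 * 100) = 25400 / 21200 ≈ 1.2 m

1.2 m


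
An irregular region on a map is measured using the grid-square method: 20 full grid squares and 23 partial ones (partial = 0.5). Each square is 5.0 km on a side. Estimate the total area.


effective squares = 20 + 23 * 0.5 = 31.5
area = 31.5 * 25.0 = 787.5 km^2

787.5 km^2


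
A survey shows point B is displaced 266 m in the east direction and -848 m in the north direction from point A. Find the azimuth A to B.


az = atan2(266, -848) = 162.6 deg
adjusted to 0-360: 162.6 degrees

162.6 degrees


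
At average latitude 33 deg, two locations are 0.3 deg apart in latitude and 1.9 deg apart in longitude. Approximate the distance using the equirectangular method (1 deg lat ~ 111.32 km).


dlat_km = 0.3 * 111.32 = 33.396
dlon_km = 1.9 * 111.32 * cos(33) ≈ 177.386
dist = sqrt(33.396^2 + 177.386^2) ≈ 180.5 km

180.5 km


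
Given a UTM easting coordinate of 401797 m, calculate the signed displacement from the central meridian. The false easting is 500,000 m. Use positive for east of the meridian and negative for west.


displacement = 401797 - 500000 = -98203 m

-98203 m


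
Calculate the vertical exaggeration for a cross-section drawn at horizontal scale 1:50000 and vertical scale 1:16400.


VE = horizontal_scale / vertical_scale = 50000 / 16400 ≈ 3.0

3.0x


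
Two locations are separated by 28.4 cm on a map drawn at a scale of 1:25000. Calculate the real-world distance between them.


ground = 28.4 cm * 25000 / 100 = 7100.0 m = 7.1 km

7.1 km


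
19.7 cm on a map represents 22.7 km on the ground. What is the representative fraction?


ground = 22.7 km = 2270000 cm; RF denominator = ground / map = 2270000 / 19.7 ≈ 115228; RF = 1:115228

1:115228


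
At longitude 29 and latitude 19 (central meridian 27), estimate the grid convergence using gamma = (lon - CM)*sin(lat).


gamma = (29 - 27) * sin(19) = 2 * 0.325568 = 0.651 degrees

0.651 degrees


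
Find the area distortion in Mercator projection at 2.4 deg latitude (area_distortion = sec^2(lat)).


area_distortion = 1/cos^2(2.4) = 1.002

1.002
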